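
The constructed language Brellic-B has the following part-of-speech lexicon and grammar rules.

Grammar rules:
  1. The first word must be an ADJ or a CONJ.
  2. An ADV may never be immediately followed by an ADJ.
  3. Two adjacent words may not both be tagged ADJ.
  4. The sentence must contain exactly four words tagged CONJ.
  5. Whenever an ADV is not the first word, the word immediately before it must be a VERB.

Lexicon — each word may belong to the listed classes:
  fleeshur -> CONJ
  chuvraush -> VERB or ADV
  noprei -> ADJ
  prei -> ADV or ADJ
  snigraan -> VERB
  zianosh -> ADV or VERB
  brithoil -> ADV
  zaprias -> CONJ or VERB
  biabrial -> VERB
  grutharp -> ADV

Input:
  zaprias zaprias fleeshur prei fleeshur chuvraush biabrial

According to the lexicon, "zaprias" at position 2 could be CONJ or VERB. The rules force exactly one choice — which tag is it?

Candidates per position — 1:zaprias {CONJ,VERB}; 2:zaprias {CONJ,VERB}; 3:fleeshur {CONJ}; 4:prei {ADV,ADJ}; 5:fleeshur {CONJ}; 6:chuvraush {VERB,ADV}; 7:biabrial {VERB}.
Word 1 cannot be VERB — rule 1 would then fail for every completion. It is CONJ.
Word 2 cannot be VERB — rule 4 would then fail for every completion. It is CONJ.
Word 4 cannot be ADV — rule 5 would then fail for every completion. It is ADJ.
Word 6 cannot be ADV — rule 5 would then fail for every completion. It is VERB.
The only consistent sequence is: CONJ CONJ CONJ ADJ CONJ VERB VERB.
Rule-by-rule: rule 1 ok; rule 2 ok; rule 3 ok; rule 4 ok; rule 5 ok.

CONJ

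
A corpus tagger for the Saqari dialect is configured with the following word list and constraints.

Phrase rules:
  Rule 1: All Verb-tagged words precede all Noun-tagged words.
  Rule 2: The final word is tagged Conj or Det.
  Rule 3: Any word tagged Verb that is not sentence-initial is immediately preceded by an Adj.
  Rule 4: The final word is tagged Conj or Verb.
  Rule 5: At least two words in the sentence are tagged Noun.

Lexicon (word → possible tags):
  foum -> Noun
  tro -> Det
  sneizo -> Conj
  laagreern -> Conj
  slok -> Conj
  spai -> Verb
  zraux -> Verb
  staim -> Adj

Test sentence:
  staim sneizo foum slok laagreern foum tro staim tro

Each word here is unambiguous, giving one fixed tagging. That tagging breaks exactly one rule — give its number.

4

Fixed tagging: Adj Conj Noun Conj Conj Noun Det Adj Det.
Applying the rules: R1 ok, R2 ok, R3 ok, R4 fails, R5 ok.
Only rule 4 fails.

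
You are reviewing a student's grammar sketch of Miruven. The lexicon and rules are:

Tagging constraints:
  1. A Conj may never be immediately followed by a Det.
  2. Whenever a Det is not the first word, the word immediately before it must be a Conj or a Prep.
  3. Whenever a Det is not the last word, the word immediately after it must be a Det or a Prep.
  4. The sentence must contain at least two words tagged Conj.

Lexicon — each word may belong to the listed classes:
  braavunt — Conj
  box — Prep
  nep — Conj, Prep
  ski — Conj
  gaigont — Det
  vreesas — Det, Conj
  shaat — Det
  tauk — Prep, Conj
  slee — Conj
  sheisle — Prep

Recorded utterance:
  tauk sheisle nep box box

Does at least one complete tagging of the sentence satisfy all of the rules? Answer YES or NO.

YES

Candidates per position — 1:tauk {Prep,Conj}; 2:sheisle {Prep}; 3:nep {Conj,Prep}; 4:box {Prep}; 5:box {Prep}.
One satisfying assignment: Conj Prep Conj Prep Prep.
Verifying each rule — rule 1 satisfied; rule 2 satisfied; rule 3 satisfied; rule 4 satisfied.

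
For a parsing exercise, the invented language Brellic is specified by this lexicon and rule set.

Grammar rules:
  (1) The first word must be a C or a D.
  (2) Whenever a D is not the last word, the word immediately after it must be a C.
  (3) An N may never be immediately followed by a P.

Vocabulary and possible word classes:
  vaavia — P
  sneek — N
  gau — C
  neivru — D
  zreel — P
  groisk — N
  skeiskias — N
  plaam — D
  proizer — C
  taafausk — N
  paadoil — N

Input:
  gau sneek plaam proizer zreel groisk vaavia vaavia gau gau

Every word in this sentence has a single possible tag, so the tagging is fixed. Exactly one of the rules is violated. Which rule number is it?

Fixed tagging: C N D C P N P P C C.
Rule check: R1 pass, R2 pass, R3 fail.
Only rule 3 fails.

3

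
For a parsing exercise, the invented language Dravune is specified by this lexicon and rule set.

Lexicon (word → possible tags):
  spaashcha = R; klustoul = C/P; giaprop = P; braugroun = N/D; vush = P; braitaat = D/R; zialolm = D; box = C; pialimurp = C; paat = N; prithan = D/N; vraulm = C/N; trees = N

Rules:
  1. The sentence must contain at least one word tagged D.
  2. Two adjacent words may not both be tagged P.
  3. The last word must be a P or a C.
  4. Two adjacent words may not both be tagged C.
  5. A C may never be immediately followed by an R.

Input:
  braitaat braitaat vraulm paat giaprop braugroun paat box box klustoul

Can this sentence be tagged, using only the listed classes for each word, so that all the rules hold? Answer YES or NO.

NO

Candidates per position — 1:braitaat {D,R}; 2:braitaat {D,R}; 3:vraulm {C,N}; 4:paat {N}; 5:giaprop {P}; 6:braugroun {N,D}; 7:paat {N}; 8:box {C}; 9:box {C}; 10:klustoul {C,P}.
Rule 4 cannot be satisfied by any choice of tags from the lexicon.
So there is no consistent tagging.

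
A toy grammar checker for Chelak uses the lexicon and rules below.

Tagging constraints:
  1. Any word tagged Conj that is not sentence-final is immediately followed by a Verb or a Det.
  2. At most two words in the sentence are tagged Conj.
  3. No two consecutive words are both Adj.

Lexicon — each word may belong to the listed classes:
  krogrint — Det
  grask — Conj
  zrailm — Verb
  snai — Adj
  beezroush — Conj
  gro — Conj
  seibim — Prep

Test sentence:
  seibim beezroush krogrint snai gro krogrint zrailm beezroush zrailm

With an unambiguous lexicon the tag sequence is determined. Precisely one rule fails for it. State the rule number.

2

Fixed tagging: Prep Conj Det Adj Conj Det Verb Conj Verb.
Checking each rule: R1 holds, R2 violated, R3 holds.
Only rule 2 fails.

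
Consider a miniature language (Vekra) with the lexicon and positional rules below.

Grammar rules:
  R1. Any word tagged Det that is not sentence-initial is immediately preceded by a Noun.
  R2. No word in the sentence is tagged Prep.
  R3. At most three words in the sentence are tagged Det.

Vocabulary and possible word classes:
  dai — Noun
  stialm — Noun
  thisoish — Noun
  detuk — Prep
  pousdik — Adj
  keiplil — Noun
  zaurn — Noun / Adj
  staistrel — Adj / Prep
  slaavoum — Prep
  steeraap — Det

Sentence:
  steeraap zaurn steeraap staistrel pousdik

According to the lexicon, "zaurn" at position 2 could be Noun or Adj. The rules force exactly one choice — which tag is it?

Noun

Candidates per position — 1:steeraap {Det}; 2:zaurn {Noun,Adj}; 3:steeraap {Det}; 4:staistrel {Adj,Prep}; 5:pousdik {Adj}.
Position 2: Adj is ruled out by rule 1; that leaves Noun.
Position 4: Prep is ruled out by rule 2; that leaves Adj.
So the tagging must be: Det Noun Det Adj Adj.
Verifying each rule — rule 1 satisfied; rule 2 satisfied; rule 3 satisfied.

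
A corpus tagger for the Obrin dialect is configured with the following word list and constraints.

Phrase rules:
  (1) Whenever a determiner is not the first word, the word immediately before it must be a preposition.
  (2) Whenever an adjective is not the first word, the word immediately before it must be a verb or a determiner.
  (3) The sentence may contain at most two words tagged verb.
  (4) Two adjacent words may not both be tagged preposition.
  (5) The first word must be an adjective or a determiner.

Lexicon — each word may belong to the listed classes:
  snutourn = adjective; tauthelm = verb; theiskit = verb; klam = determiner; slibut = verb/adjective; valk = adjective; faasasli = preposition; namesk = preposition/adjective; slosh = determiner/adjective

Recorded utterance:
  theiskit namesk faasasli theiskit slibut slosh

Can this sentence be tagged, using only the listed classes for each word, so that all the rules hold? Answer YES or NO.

NO

Candidates per position — 1:theiskit {verb}; 2:namesk {preposition,adjective}; 3:faasasli {preposition}; 4:theiskit {verb}; 5:slibut {verb,adjective}; 6:slosh {determiner,adjective}.
Rule 5 cannot be satisfied by any choice of tags from the lexicon.
So there is no consistent tagging.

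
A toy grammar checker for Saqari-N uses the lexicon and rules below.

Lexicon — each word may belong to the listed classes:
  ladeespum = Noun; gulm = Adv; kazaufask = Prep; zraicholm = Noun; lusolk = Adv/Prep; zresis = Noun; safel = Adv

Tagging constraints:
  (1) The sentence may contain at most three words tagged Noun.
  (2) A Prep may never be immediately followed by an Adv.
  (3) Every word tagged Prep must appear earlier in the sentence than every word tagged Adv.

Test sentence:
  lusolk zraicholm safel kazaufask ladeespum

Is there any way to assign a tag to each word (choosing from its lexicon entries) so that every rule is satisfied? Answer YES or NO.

NO

Candidates per position — 1:lusolk {Adv,Prep}; 2:zraicholm {Noun}; 3:safel {Adv}; 4:kazaufask {Prep}; 5:ladeespum {Noun}.
Rule 3 cannot be satisfied by any choice of tags from the lexicon.
So there is no consistent tagging.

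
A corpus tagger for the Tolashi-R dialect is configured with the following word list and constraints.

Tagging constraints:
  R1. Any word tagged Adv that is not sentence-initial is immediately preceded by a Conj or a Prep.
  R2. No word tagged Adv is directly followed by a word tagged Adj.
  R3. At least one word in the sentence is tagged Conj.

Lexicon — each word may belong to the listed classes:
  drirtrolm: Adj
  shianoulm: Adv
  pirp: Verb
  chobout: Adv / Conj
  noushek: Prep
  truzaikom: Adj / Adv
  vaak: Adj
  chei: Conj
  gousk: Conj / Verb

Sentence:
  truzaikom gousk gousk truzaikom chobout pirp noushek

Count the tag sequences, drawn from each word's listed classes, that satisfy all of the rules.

12

Candidates per position — 1:truzaikom {Adj,Adv}; 2:gousk {Conj,Verb}; 3:gousk {Conj,Verb}; 4:truzaikom {Adj,Adv}; 5:chobout {Adv,Conj}; 6:pirp {Verb}; 7:noushek {Prep}.
There are 32 candidate sequences in total.
Checking each against the rules leaves 12 sequences.
Count = 12.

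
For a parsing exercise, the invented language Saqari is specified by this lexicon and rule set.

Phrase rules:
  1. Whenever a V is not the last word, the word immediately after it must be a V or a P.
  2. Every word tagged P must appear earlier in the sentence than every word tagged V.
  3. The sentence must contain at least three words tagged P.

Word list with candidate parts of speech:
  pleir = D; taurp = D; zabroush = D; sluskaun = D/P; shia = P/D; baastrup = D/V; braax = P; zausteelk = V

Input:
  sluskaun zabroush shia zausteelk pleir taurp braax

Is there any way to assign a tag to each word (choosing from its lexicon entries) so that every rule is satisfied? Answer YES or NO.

NO

Candidates per position — 1:sluskaun {D,P}; 2:zabroush {D}; 3:shia {P,D}; 4:zausteelk {V}; 5:pleir {D}; 6:taurp {D}; 7:braax {P}.
Rule 1 cannot be satisfied by any choice of tags from the lexicon.
So there is no consistent tagging.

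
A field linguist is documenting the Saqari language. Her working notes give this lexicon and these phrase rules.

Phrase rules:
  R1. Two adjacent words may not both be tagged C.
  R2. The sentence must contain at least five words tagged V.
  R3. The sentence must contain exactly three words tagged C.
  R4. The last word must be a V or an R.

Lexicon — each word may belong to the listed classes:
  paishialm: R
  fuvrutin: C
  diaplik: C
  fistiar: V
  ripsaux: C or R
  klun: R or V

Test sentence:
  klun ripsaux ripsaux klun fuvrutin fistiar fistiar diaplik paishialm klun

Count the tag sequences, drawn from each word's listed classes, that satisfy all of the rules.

2

Candidates per position — 1:klun {R,V}; 2:ripsaux {C,R}; 3:ripsaux {C,R}; 4:klun {R,V}; 5:fuvrutin {C}; 6:fistiar {V}; 7:fistiar {V}; 8:diaplik {C}; 9:paishialm {R}; 10:klun {R,V}.
There are 32 candidate sequences in total.
The sequences that satisfy every rule: V C R V C V V C R V; V R C V C V V C R V.
Count = 2.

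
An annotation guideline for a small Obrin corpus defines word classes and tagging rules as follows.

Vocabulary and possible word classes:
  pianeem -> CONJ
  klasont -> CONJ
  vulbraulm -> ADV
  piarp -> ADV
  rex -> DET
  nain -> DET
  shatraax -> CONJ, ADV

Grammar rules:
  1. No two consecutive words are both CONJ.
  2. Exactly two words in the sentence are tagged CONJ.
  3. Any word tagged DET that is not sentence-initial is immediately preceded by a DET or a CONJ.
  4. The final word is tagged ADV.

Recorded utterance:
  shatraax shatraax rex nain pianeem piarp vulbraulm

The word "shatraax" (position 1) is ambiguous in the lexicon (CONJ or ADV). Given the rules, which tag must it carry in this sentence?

ADV

Candidates per position — 1:shatraax {CONJ,ADV}; 2:shatraax {CONJ,ADV}; 3:rex {DET}; 4:nain {DET}; 5:pianeem {CONJ}; 6:piarp {ADV}; 7:vulbraulm {ADV}.
If word 2 were ADV, no tagging could satisfy rule 3; so word 2 is CONJ.
If word 1 were CONJ, no tagging could satisfy rule 1; so word 1 is ADV.
The unique satisfying tagging is: ADV CONJ DET DET CONJ ADV ADV.
Rule-by-rule: rule 1 holds; rule 2 holds; rule 3 holds; rule 4 holds.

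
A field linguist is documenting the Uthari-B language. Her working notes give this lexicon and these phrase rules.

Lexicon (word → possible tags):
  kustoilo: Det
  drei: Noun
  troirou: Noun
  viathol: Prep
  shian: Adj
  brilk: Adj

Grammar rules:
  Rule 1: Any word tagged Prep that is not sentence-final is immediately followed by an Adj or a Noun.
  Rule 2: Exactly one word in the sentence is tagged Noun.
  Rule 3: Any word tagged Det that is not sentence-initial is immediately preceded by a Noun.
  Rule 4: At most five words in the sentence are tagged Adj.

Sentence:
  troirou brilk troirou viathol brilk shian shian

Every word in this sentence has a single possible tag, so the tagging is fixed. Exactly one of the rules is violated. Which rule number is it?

2

Fixed tagging: Noun Adj Noun Prep Adj Adj Adj.
Rule check: R1 pass, R2 fail, R3 pass, R4 pass.
Only rule 2 fails.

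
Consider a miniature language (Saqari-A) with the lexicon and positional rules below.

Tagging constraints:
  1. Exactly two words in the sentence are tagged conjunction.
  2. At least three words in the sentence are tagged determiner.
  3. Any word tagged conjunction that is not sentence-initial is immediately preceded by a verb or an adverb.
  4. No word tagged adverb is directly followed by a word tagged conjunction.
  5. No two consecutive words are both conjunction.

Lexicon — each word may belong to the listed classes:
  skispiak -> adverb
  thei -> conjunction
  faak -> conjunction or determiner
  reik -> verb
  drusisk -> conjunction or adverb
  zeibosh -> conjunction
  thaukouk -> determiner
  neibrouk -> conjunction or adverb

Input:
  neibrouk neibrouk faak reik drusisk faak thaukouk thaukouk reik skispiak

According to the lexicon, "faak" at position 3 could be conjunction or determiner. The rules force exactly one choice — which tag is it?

Candidates per position — 1:neibrouk {conjunction,adverb}; 2:neibrouk {conjunction,adverb}; 3:faak {conjunction,determiner}; 4:reik {verb}; 5:drusisk {conjunction,adverb}; 6:faak {conjunction,determiner}; 7:thaukouk {determiner}; 8:thaukouk {determiner}; 9:reik {verb}; 10:skispiak {adverb}.
Position 3: the remaining choice is settled jointly with positions 1, 2, 5, 6 — only determiner at position 3 is part of a tagging that satisfies every rule.
So the tagging must be: conjunction adverb determiner verb conjunction determiner determiner determiner verb adverb.
Checking: rule 1 ok; rule 2 ok; rule 3 ok; rule 4 ok; rule 5 ok.

determiner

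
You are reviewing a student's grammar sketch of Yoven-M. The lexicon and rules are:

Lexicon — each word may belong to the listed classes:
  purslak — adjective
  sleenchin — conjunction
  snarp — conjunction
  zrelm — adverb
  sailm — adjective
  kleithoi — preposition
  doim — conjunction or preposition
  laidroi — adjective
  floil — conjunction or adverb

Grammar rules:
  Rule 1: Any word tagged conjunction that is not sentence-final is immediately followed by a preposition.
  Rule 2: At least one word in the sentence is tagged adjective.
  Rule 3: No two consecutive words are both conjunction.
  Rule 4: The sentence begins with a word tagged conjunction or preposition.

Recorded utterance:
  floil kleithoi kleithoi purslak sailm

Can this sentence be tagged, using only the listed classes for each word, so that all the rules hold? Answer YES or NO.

Candidates per position — 1:floil {conjunction,adverb}; 2:kleithoi {preposition}; 3:kleithoi {preposition}; 4:purslak {adjective}; 5:sailm {adjective}.
One satisfying assignment: conjunction preposition preposition adjective adjective.
Checking: rule 1 ok; rule 2 ok; rule 3 ok; rule 4 ok.

YES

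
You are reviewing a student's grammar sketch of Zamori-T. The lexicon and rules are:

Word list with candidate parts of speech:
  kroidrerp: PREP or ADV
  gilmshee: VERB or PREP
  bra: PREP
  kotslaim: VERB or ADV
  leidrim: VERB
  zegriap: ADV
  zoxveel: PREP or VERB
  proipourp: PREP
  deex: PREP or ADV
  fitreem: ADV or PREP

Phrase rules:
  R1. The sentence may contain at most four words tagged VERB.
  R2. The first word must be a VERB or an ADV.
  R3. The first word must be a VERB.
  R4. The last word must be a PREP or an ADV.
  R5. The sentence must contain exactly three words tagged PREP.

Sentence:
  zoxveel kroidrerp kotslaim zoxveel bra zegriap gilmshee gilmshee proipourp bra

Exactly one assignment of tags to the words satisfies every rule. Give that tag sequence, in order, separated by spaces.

VERB ADV ADV VERB PREP ADV VERB VERB PREP PREP

Candidates per position — 1:zoxveel {PREP,VERB}; 2:kroidrerp {PREP,ADV}; 3:kotslaim {VERB,ADV}; 4:zoxveel {PREP,VERB}; 5:bra {PREP}; 6:zegriap {ADV}; 7:gilmshee {VERB,PREP}; 8:gilmshee {VERB,PREP}; 9:proipourp {PREP}; 10:bra {PREP}.
Position 1: PREP is ruled out by rule 2; that leaves VERB.
Position 2: PREP is ruled out by rule 5; that leaves ADV.
Position 4: PREP is ruled out by rule 5; that leaves VERB.
Position 7: PREP is ruled out by rule 5; that leaves VERB.
Position 8: PREP is ruled out by rule 5; that leaves VERB.
Position 3: VERB is ruled out by rule 1; that leaves ADV.
The unique satisfying tagging is: VERB ADV ADV VERB PREP ADV VERB VERB PREP PREP.
Checking: rule 1 satisfied; rule 2 satisfied; rule 3 satisfied; rule 4 satisfied; rule 5 satisfied.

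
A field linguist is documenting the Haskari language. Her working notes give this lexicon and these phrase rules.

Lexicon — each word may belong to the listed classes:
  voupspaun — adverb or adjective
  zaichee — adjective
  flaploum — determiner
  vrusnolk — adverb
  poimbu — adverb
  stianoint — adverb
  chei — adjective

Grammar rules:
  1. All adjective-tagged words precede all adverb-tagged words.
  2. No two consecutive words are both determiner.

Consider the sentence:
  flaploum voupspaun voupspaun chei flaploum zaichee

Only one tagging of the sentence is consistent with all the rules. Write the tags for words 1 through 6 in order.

Candidates per position — 1:flaploum {determiner}; 2:voupspaun {adverb,adjective}; 3:voupspaun {adverb,adjective}; 4:chei {adjective}; 5:flaploum {determiner}; 6:zaichee {adjective}.
Position 2: adverb is ruled out by rule 1; that leaves adjective.
Position 3: adverb is ruled out by rule 1; that leaves adjective.
So the tagging must be: determiner adjective adjective adjective determiner adjective.
Verifying each rule — rule 1 ✓; rule 2 ✓.

determiner adjective adjective adjective determiner adjective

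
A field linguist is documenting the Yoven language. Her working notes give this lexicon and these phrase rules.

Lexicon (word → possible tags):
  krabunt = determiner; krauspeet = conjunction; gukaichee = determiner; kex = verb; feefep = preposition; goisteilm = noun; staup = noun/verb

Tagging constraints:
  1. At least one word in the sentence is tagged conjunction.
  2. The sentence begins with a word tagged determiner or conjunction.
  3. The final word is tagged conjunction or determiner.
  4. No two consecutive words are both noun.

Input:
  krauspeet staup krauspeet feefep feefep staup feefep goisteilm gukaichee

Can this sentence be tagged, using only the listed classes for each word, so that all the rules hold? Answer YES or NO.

YES

Candidates per position — 1:krauspeet {conjunction}; 2:staup {noun,verb}; 3:krauspeet {conjunction}; 4:feefep {preposition}; 5:feefep {preposition}; 6:staup {noun,verb}; 7:feefep {preposition}; 8:goisteilm {noun}; 9:gukaichee {determiner}.
One satisfying assignment: conjunction verb conjunction preposition preposition noun preposition noun determiner.
Check: rule 1 satisfied; rule 2 satisfied; rule 3 satisfied; rule 4 satisfied.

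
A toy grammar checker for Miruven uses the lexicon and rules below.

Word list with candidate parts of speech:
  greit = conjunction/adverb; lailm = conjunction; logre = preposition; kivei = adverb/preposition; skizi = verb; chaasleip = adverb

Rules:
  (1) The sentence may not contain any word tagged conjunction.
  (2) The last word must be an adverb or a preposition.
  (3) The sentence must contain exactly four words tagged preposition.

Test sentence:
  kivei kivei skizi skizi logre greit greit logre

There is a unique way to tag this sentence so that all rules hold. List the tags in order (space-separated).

preposition preposition verb verb preposition adverb adverb preposition

Candidates per position — 1:kivei {adverb,preposition}; 2:kivei {adverb,preposition}; 3:skizi {verb}; 4:skizi {verb}; 5:logre {preposition}; 6:greit {conjunction,adverb}; 7:greit {conjunction,adverb}; 8:logre {preposition}.
If word 1 were adverb, no tagging could satisfy rule 3; so word 1 is preposition.
If word 2 were adverb, no tagging could satisfy rule 3; so word 2 is preposition.
If word 6 were conjunction, no tagging could satisfy rule 1; so word 6 is adverb.
If word 7 were conjunction, no tagging could satisfy rule 1; so word 7 is adverb.
So the tagging must be: preposition preposition verb verb preposition adverb adverb preposition.
Verifying each rule — rule 1 satisfied; rule 2 satisfied; rule 3 satisfied.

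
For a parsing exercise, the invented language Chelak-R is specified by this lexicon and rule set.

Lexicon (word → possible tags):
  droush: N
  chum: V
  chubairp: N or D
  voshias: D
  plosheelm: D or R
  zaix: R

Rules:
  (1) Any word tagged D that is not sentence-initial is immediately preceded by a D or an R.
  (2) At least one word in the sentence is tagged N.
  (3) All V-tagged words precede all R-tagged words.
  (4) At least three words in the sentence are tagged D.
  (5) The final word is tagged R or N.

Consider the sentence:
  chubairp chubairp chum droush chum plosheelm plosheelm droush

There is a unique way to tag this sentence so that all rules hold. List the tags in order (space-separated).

Candidates per position — 1:chubairp {N,D}; 2:chubairp {N,D}; 3:chum {V}; 4:droush {N}; 5:chum {V}; 6:plosheelm {D,R}; 7:plosheelm {D,R}; 8:droush {N}.
Position 6: tagging it D would leave rule 1 unsatisfiable, so it must be R.
Position 7: tagging it R would leave rule 4 unsatisfiable, so it must be D.
Position 1: tagging it N would leave rule 4 unsatisfiable, so it must be D.
Position 2: tagging it N would leave rule 4 unsatisfiable, so it must be D.
That leaves exactly one tagging: D D V N V R D N.
Rule-by-rule: rule 1 ok; rule 2 ok; rule 3 ok; rule 4 ok; rule 5 ok.

D D V N V R D N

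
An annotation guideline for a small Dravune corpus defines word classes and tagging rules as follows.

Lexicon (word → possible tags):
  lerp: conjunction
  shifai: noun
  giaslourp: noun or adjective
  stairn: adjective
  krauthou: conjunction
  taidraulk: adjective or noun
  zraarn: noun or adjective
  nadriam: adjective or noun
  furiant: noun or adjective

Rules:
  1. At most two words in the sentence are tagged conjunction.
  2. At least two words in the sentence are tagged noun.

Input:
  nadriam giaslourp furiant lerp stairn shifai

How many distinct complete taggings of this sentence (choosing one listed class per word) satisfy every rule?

Candidates per position — 1:nadriam {adjective,noun}; 2:giaslourp {noun,adjective}; 3:furiant {noun,adjective}; 4:lerp {conjunction}; 5:stairn {adjective}; 6:shifai {noun}.
There are 8 candidate sequences in total.
Checking each against the rules leaves 7 sequences.
Count = 7.

7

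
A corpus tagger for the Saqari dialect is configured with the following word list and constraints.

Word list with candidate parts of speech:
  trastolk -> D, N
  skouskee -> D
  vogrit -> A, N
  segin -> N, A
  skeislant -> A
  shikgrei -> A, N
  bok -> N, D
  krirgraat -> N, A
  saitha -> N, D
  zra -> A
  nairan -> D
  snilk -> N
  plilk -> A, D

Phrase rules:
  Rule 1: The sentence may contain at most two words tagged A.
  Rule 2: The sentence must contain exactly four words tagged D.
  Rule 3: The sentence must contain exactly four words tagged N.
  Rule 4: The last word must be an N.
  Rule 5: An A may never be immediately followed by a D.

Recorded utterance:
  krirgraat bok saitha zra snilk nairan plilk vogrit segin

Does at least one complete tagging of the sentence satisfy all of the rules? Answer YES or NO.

Candidates per position — 1:krirgraat {N,A}; 2:bok {N,D}; 3:saitha {N,D}; 4:zra {A}; 5:snilk {N}; 6:nairan {D}; 7:plilk {A,D}; 8:vogrit {A,N}; 9:segin {N,A}.
One satisfying assignment: N D D A N D D N N.
Check: rule 1 holds; rule 2 holds; rule 3 holds; rule 4 holds; rule 5 holds.

YES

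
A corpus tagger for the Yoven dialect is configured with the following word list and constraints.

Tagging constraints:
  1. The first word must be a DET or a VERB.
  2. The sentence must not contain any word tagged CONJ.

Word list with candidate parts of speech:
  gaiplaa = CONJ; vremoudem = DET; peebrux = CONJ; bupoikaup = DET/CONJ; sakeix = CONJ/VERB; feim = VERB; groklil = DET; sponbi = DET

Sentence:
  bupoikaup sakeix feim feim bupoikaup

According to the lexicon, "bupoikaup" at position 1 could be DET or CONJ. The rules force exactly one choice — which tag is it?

Candidates per position — 1:bupoikaup {DET,CONJ}; 2:sakeix {CONJ,VERB}; 3:feim {VERB}; 4:feim {VERB}; 5:bupoikaup {DET,CONJ}.
At position 1, choosing CONJ makes rule 1 impossible to satisfy; hence DET.
At position 2, choosing CONJ makes rule 2 impossible to satisfy; hence VERB.
At position 5, choosing CONJ makes rule 2 impossible to satisfy; hence DET.
So the tagging must be: DET VERB VERB VERB DET.
Check: rule 1 ok; rule 2 ok.

DET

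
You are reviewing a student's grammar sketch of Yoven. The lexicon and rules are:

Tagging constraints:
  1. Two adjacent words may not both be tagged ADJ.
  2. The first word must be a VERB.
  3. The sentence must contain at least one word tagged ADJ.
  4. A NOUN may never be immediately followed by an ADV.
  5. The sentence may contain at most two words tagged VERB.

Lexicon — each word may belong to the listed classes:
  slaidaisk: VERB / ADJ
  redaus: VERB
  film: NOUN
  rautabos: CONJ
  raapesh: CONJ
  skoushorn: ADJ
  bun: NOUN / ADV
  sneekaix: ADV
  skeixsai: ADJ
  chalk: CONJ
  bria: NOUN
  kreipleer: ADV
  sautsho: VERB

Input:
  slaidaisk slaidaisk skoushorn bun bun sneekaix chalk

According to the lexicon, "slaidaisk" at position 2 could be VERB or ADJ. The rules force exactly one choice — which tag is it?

VERB

Candidates per position — 1:slaidaisk {VERB,ADJ}; 2:slaidaisk {VERB,ADJ}; 3:skoushorn {ADJ}; 4:bun {NOUN,ADV}; 5:bun {NOUN,ADV}; 6:sneekaix {ADV}; 7:chalk {CONJ}.
Position 1: tagging it ADJ would leave rule 2 unsatisfiable, so it must be VERB.
Position 2: tagging it ADJ would leave rule 1 unsatisfiable, so it must be VERB.
Position 4: tagging it NOUN would leave rule 4 unsatisfiable, so it must be ADV.
Position 5: tagging it NOUN would leave rule 4 unsatisfiable, so it must be ADV.
That leaves exactly one tagging: VERB VERB ADJ ADV ADV ADV CONJ.
Rule-by-rule: rule 1 ✓; rule 2 ✓; rule 3 ✓; rule 4 ✓; rule 5 ✓.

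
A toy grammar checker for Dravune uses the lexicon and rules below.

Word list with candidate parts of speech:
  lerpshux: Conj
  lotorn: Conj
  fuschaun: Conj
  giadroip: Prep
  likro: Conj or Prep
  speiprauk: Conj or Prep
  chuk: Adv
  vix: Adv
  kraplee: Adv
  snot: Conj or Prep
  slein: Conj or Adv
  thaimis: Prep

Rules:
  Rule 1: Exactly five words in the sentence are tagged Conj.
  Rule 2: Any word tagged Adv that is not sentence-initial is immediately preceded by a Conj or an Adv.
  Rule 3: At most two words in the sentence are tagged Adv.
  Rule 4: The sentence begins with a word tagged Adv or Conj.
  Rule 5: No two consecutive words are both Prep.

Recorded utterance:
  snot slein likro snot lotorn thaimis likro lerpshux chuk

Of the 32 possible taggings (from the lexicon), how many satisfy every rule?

Candidates per position — 1:snot {Conj,Prep}; 2:slein {Conj,Adv}; 3:likro {Conj,Prep}; 4:snot {Conj,Prep}; 5:lotorn {Conj}; 6:thaimis {Prep}; 7:likro {Conj,Prep}; 8:lerpshux {Conj}; 9:chuk {Adv}.
There are 32 candidate sequences in total.
The sequences that satisfy every rule: Conj Adv Conj Prep Conj Prep Conj Conj Adv; Conj Adv Prep Conj Conj Prep Conj Conj Adv.
Count = 2.

2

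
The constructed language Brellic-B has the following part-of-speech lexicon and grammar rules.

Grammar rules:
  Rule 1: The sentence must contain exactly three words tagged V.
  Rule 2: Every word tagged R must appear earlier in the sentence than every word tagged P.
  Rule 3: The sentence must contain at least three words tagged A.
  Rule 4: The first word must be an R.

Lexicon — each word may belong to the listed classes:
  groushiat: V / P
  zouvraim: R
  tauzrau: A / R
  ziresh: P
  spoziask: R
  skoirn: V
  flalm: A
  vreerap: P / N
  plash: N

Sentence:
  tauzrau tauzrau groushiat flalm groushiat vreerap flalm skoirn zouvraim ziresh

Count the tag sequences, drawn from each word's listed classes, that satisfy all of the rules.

Candidates per position — 1:tauzrau {A,R}; 2:tauzrau {A,R}; 3:groushiat {V,P}; 4:flalm {A}; 5:groushiat {V,P}; 6:vreerap {P,N}; 7:flalm {A}; 8:skoirn {V}; 9:zouvraim {R}; 10:ziresh {P}.
There are 32 candidate sequences in total.
The sequences that satisfy every rule: R A V A V N A V R P.
Count = 1.

1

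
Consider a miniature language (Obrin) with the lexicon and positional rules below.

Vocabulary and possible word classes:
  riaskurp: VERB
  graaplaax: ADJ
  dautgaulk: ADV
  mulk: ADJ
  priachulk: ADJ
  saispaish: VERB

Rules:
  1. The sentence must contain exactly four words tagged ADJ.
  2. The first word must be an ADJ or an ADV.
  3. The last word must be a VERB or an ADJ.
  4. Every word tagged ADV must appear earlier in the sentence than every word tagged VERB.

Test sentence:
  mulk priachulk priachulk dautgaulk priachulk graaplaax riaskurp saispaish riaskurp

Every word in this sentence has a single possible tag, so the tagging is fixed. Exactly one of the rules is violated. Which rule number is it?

1

Fixed tagging: ADJ ADJ ADJ ADV ADJ ADJ VERB VERB VERB.
Rule check: R1 fails, R2 ok, R3 ok, R4 ok.
Only rule 1 fails.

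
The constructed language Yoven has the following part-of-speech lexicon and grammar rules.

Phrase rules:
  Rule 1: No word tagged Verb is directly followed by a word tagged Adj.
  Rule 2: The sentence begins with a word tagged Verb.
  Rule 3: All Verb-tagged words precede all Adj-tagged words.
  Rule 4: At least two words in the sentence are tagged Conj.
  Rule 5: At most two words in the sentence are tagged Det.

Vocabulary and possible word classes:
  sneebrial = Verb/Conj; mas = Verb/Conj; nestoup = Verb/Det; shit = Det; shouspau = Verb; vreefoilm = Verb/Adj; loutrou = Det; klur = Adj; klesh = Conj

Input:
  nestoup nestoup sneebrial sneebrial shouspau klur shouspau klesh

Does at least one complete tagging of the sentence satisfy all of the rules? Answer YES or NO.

NO

Candidates per position — 1:nestoup {Verb,Det}; 2:nestoup {Verb,Det}; 3:sneebrial {Verb,Conj}; 4:sneebrial {Verb,Conj}; 5:shouspau {Verb}; 6:klur {Adj}; 7:shouspau {Verb}; 8:klesh {Conj}.
Rule 1 cannot be satisfied by any choice of tags from the lexicon.
So there is no consistent tagging.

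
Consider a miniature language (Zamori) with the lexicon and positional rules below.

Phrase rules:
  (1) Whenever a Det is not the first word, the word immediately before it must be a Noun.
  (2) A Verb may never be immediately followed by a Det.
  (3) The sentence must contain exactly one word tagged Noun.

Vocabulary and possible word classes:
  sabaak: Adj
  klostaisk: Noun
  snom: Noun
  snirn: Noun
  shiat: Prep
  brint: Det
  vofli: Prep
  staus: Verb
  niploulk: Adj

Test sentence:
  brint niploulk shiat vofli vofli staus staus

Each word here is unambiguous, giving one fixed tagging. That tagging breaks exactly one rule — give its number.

Fixed tagging: Det Adj Prep Prep Prep Verb Verb.
Rule check: R1 ok, R2 ok, R3 fails.
Only rule 3 fails.

3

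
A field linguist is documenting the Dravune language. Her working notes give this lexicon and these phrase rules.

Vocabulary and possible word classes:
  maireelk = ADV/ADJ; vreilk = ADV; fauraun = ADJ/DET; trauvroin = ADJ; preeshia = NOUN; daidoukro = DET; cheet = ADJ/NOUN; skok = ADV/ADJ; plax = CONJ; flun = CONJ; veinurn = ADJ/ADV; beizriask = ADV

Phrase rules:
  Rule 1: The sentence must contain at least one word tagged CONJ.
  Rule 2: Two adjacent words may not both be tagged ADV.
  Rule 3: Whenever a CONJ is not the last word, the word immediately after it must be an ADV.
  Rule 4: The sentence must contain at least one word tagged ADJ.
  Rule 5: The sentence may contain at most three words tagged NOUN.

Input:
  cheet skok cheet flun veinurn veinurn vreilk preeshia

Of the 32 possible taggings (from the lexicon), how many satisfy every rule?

8

Candidates per position — 1:cheet {ADJ,NOUN}; 2:skok {ADV,ADJ}; 3:cheet {ADJ,NOUN}; 4:flun {CONJ}; 5:veinurn {ADJ,ADV}; 6:veinurn {ADJ,ADV}; 7:vreilk {ADV}; 8:preeshia {NOUN}.
There are 32 candidate sequences in total.
Checking each against the rules leaves 8 sequences.
Count = 8.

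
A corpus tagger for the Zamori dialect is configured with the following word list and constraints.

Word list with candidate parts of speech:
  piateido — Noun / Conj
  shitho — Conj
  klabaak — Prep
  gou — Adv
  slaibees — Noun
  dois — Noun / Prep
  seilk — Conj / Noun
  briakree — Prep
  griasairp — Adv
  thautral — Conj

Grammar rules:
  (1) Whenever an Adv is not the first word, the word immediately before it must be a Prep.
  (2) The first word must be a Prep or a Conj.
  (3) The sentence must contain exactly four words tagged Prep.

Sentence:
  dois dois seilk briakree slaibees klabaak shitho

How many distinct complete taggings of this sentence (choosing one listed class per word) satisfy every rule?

Candidates per position — 1:dois {Noun,Prep}; 2:dois {Noun,Prep}; 3:seilk {Conj,Noun}; 4:briakree {Prep}; 5:slaibees {Noun}; 6:klabaak {Prep}; 7:shitho {Conj}.
There are 8 candidate sequences in total.
The sequences that satisfy every rule: Prep Prep Conj Prep Noun Prep Conj; Prep Prep Noun Prep Noun Prep Conj.
Count = 2.

2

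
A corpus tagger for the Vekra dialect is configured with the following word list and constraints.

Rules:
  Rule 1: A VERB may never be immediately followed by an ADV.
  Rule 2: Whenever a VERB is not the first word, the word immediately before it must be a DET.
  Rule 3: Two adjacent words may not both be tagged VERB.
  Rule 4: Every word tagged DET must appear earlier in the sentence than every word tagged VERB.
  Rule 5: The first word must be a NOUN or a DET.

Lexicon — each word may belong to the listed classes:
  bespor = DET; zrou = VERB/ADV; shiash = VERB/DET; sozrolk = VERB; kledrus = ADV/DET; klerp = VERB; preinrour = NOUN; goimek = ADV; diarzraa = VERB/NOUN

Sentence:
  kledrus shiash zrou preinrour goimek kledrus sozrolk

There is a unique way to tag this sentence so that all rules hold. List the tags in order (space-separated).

Candidates per position — 1:kledrus {ADV,DET}; 2:shiash {VERB,DET}; 3:zrou {VERB,ADV}; 4:preinrour {NOUN}; 5:goimek {ADV}; 6:kledrus {ADV,DET}; 7:sozrolk {VERB}.
At position 1, choosing ADV makes rule 5 impossible to satisfy; hence DET.
At position 6, choosing ADV makes rule 2 impossible to satisfy; hence DET.
At position 2, choosing VERB makes rule 4 impossible to satisfy; hence DET.
At position 3, choosing VERB makes rule 4 impossible to satisfy; hence ADV.
So the tagging must be: DET DET ADV NOUN ADV DET VERB.
Verifying each rule — rule 1 satisfied; rule 2 satisfied; rule 3 satisfied; rule 4 satisfied; rule 5 satisfied.

DET DET ADV NOUN ADV DET VERB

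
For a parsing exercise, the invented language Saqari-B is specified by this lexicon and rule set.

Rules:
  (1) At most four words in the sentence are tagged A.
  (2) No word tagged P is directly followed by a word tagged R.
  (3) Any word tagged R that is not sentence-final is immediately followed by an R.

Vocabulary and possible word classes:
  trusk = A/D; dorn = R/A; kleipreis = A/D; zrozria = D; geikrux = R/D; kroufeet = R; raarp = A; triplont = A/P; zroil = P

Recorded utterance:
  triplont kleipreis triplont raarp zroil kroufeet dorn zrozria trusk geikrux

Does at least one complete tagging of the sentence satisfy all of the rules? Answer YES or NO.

Candidates per position — 1:triplont {A,P}; 2:kleipreis {A,D}; 3:triplont {A,P}; 4:raarp {A}; 5:zroil {P}; 6:kroufeet {R}; 7:dorn {R,A}; 8:zrozria {D}; 9:trusk {A,D}; 10:geikrux {R,D}.
Rule 2 cannot be satisfied by any choice of tags from the lexicon.
So there is no consistent tagging.

NO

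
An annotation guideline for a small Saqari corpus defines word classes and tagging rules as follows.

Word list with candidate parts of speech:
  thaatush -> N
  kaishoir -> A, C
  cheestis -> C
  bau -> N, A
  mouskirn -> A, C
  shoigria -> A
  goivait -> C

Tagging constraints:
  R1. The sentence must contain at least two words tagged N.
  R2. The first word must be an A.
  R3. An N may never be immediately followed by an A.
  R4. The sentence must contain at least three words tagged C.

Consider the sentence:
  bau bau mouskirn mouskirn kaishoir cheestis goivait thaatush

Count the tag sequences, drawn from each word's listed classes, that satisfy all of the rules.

Candidates per position — 1:bau {N,A}; 2:bau {N,A}; 3:mouskirn {A,C}; 4:mouskirn {A,C}; 5:kaishoir {A,C}; 6:cheestis {C}; 7:goivait {C}; 8:thaatush {N}.
There are 32 candidate sequences in total.
The sequences that satisfy every rule: A N C A A C C N; A N C A C C C N; A N C C A C C N; A N C C C C C N.
Count = 4.

4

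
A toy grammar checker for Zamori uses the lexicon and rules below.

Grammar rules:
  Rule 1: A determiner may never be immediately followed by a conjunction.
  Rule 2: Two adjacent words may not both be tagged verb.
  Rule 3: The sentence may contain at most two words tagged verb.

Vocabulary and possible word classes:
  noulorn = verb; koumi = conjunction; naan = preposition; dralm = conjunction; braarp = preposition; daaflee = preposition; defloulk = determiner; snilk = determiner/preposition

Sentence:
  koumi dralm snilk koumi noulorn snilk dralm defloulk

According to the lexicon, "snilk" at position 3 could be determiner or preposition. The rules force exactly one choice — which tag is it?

preposition

Candidates per position — 1:koumi {conjunction}; 2:dralm {conjunction}; 3:snilk {determiner,preposition}; 4:koumi {conjunction}; 5:noulorn {verb}; 6:snilk {determiner,preposition}; 7:dralm {conjunction}; 8:defloulk {determiner}.
Word 3 cannot be determiner — rule 1 would then fail for every completion. It is preposition.
Word 6 cannot be determiner — rule 1 would then fail for every completion. It is preposition.
So the tagging must be: conjunction conjunction preposition conjunction verb preposition conjunction determiner.
Verifying each rule — rule 1 ok; rule 2 ok; rule 3 ok.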